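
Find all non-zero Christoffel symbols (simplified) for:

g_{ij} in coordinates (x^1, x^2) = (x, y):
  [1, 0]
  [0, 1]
Using Γ^k_{ij} = (1/2) g^{km} (∂_i g_{mj} + ∂_j g_{mi} - ∂_m g_{ij}); the metric is diagonal, so only the m = k term contributes.
Every metric component is constant, so all ∂_m g_{ij} = 0 and every Christoffel symbol vanishes.
All Christoffel symbols are zero.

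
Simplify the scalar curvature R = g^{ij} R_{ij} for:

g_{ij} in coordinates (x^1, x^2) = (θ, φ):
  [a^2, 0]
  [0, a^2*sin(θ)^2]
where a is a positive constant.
Non-zero Christoffel symbols (Γ^k_{ij} = Γ^k_{ji}):
Γ^θ_{φ φ} = -sin(2*θ)/2
Γ^φ_{θ φ} = 1/tan(θ)
Ricci tensor (R_{ij} = R^k_{ikj}): R_{θθ} = 1, R_{θφ} = 0, R_{φφ} = sin(θ)^2
Inverse metric: g^{θθ} = 1/a^2, g^{φφ} = 1/(a^2*sin(θ)^2)
R = g^{ij} R_{ij} = (1/a^2)(1) + (1/(a^2*sin(θ)^2))(sin(θ)^2) = 2/a^2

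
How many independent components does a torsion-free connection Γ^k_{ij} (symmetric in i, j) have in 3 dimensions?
Γ^k_{ij} has n choices for the upper index and n(n+1)/2 independent symmetric lower index pairs.
Total = 3 × 3×4/2 = 3 × 6 = 18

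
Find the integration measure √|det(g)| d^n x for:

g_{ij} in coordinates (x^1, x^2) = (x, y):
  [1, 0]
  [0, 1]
det(g) = 1
√|det(g)| = 1
Volume element: dV = 1 dx dy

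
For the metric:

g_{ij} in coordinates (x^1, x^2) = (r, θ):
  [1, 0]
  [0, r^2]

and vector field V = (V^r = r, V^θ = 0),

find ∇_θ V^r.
Non-zero Christoffel symbols:
Γ^r_{θ θ} = -r
Γ^θ_{r θ} = 1/r
∇_θ V^r = ∂_θ V^r + Γ^r_{θ j} V^j
  = (0) + (0)(r) + (-r)(0)
  = 0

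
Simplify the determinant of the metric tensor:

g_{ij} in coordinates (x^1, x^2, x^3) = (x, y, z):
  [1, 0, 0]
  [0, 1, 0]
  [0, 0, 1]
Diagonal metric: det(g) = g_{11}·g_{22}·g_{33}
= (1)·(1)·(1)
det(g) = 1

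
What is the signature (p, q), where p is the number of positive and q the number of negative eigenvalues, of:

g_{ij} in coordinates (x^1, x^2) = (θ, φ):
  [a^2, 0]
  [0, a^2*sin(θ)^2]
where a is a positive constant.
The metric is diagonal, so its eigenvalues are the diagonal entries: a^2, a^2*sin(θ)^2 (at a generic point, where coordinate-dependent entries are positive).
2 positive, 0 negative.
(2, 0) - Riemannian (positive definite)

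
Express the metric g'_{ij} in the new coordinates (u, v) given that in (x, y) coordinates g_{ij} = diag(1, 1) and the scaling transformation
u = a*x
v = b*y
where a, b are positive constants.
Invert the transformation: x = u/a, y = v/b
g'_{ij} = (∂x^k/∂x'^i)(∂x^l/∂x'^j) g_{kl}; with g_{kl} = δ_{kl} this is Σ_k (∂x^k/∂x'^i)(∂x^k/∂x'^j).
Jacobian: ∂x/∂u = 1/a, ∂x/∂v = 0, ∂y/∂u = 0, ∂y/∂v = 1/b
g'_{uu} = (1/a)(1/a) + (0)(0) = 1/a^2
g'_{uv} = (1/a)(0) + (0)(1/b) = 0
g'_{vv} = (0)(0) + (1/b)(1/b) = 1/b^2
g'_{ij} = diag(1/a^2, 1/b^2)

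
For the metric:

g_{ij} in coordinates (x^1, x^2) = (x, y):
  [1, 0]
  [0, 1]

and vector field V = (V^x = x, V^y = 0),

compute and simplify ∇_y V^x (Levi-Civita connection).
All Christoffel symbols are zero.
∇_y V^x = ∂_y V^x + Γ^x_{y j} V^j
  = (0) + (0)(x) + (0)(0)
  = 0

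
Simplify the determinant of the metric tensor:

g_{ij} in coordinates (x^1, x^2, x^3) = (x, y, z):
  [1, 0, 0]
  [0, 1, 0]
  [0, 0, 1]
Diagonal metric: det(g) = g_{11}·g_{22}·g_{33}
= (1)·(1)·(1)
det(g) = 1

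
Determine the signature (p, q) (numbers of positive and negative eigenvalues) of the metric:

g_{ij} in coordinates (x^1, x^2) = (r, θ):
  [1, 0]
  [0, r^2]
The metric is diagonal, so its eigenvalues are the diagonal entries: 1, r^2 (at a generic point, where coordinate-dependent entries are positive).
2 positive, 0 negative.
(2, 0) - Riemannian (positive definite)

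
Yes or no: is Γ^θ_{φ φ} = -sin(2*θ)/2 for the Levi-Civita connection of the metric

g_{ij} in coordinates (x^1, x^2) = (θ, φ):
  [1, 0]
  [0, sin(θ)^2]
Γ^θ_{φ φ} = (1/2) g^{θθ} (∂_φ g_{θφ} + ∂_φ g_{θφ} - ∂_θ g_{φφ}) = (1/2)(1)((0) + (0) - (sin(2*θ))) = -sin(2*θ)/2
This equals the proposed value -sin(2*θ)/2.
Yes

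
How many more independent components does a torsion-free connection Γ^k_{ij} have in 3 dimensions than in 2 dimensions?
Independent components in n dimensions: n × n(n+1)/2 = n^2(n+1)/2.
3D: 3 × 6 = 18
2D: 2 × 3 = 6
Difference = 18 - 6 = 12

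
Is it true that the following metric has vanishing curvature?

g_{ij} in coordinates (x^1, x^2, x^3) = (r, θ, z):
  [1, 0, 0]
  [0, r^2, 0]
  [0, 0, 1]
Non-zero Christoffel symbols:
Γ^r_{θ θ} = -r
Γ^θ_{r θ} = 1/r
Ricci tensor: R_{rr} = 0, R_{rθ} = 0, R_{rz} = 0, R_{θθ} = 0, R_{θz} = 0, R_{zz} = 0
All R_{ij} vanish; in 3 dimensions the Riemann tensor is fully determined by the Ricci tensor, so R^i_{jkl} = 0: the metric is flat (curvilinear coordinates on flat space).
Yes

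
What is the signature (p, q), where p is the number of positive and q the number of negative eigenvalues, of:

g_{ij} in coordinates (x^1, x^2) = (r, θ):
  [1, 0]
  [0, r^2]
The metric is diagonal, so its eigenvalues are the diagonal entries: 1, r^2 (at a generic point, where coordinate-dependent entries are positive).
2 positive, 0 negative.
(2, 0) - Riemannian (positive definite)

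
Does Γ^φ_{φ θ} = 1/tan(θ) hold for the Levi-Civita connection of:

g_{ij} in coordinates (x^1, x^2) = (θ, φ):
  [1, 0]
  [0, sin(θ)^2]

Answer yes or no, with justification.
Γ^φ_{φ θ} = (1/2) g^{φφ} (∂_φ g_{φθ} + ∂_θ g_{φφ} - ∂_φ g_{φθ}) = (1/2)(1/sin(θ)^2)((0) + (sin(2*θ)) - (0)) = 1/tan(θ)
This equals the proposed value 1/tan(θ).
Yes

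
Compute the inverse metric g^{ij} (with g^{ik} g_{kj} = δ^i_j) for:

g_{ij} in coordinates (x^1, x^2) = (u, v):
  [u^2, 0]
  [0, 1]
The metric is diagonal, so g^{ij} is diagonal with entries 1/g_{ii}: diag(1/(u^2), 1).
g^{ij}:
  [1/u^2, 0]
  [0, 1]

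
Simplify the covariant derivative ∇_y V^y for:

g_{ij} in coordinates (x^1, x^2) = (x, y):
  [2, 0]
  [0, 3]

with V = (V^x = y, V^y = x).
All Christoffel symbols are zero.
∇_y V^y = ∂_y V^y + Γ^y_{y j} V^j
  = (0) + (0)(y) + (0)(x)
  = 0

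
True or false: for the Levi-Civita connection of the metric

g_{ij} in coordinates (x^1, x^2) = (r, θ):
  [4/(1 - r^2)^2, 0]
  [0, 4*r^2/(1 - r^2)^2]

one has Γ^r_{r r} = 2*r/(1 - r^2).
Γ^r_{r r} = (1/2) g^{rr} (∂_r g_{rr} + ∂_r g_{rr} - ∂_r g_{rr}) = (1/2)((1 - r^2)^2/4)((16*r/(1 - r^2)^3) + (16*r/(1 - r^2)^3) - (16*r/(1 - r^2)^3)) = 2*r/(1 - r^2)
This equals the proposed value 2*r/(1 - r^2).
True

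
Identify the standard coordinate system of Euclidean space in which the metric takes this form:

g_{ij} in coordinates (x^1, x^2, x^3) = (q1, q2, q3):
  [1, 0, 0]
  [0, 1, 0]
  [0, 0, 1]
All components are constant and the metric is the identity, i.e. orthonormal rectilinear coordinates.
Cartesian (3D) coordinates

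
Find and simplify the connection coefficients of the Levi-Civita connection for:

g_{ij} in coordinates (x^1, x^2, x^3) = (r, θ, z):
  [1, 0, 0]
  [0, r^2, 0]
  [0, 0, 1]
Using Γ^k_{ij} = (1/2) g^{km} (∂_i g_{mj} + ∂_j g_{mi} - ∂_m g_{ij}); the metric is diagonal, so only the m = k term contributes.
Non-zero symbols (using the symmetry Γ^k_{ij} = Γ^k_{ji}):
Γ^r_{θ θ} = (1/2) g^{rr} (∂_θ g_{rθ} + ∂_θ g_{rθ} - ∂_r g_{θθ}) = (1/2)(1)((0) + (0) - (2*r)) = -r
Γ^θ_{r θ} = (1/2) g^{θθ} (∂_r g_{θθ} + ∂_θ g_{θr} - ∂_θ g_{rθ}) = (1/2)(1/r^2)((2*r) + (0) - (0)) = 1/r
All other Christoffel symbols are zero.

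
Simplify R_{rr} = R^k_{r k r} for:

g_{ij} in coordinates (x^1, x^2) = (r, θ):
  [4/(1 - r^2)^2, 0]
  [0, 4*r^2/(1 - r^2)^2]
Non-zero Christoffel symbols (Γ^k_{ij} = Γ^k_{ji}):
Γ^r_{r r} = 2*r/(1 - r^2)
Γ^r_{θ θ} = (r^3 + r)/(r^2 - 1)
Γ^θ_{r θ} = (-r^2 - 1)/(r^3 - r)
R^r_{r r r} = 0 (a repeated index in an antisymmetric pair)
R^θ_{r θ r} = ∂_θ Γ^θ_{r r} - ∂_r Γ^θ_{r θ} + Γ^θ_{θ m} Γ^m_{r r} - Γ^θ_{r m} Γ^m_{r θ}
  = (0) - ((r^4 + 4*r^2 - 1)/(r^3 - r)^2) + (2*(r^2 + 1)/(r^2 - 1)^2) - ((r^2 + 1)^2/(r^3 - r)^2) = -4/(r^2 - 1)^2
R_{rr} = R^r_{r r r} + R^θ_{r θ r} = (0) + (-4/(r^2 - 1)^2) = -4/(r^2 - 1)^2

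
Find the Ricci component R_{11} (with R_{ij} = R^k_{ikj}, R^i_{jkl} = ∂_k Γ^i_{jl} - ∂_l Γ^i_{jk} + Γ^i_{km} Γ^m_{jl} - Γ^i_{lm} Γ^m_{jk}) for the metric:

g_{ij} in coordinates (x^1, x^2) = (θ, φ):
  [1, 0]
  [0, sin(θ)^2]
Non-zero Christoffel symbols (Γ^k_{ij} = Γ^k_{ji}):
Γ^θ_{φ φ} = -sin(2*θ)/2
Γ^φ_{θ φ} = 1/tan(θ)
R^θ_{θ θ θ} = 0 (a repeated index in an antisymmetric pair)
R^φ_{θ φ θ} = ∂_φ Γ^φ_{θ θ} - ∂_θ Γ^φ_{θ φ} + Γ^φ_{φ m} Γ^m_{θ θ} - Γ^φ_{θ m} Γ^m_{θ φ}
  = (0) - (-1/sin(θ)^2) + (0) - (1/tan(θ)^2) = 1
R_{θθ} = R^θ_{θ θ θ} + R^φ_{θ φ θ} = (0) + (1) = 1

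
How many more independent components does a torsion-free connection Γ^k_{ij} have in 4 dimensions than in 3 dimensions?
Independent components in n dimensions: n × n(n+1)/2 = n^2(n+1)/2.
4D: 4 × 10 = 40
3D: 3 × 6 = 18
Difference = 40 - 18 = 22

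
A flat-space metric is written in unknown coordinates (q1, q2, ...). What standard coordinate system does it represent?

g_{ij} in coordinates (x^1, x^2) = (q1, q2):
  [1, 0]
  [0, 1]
All components are constant and the metric is the identity, i.e. orthonormal rectilinear coordinates.
Cartesian (2D) coordinates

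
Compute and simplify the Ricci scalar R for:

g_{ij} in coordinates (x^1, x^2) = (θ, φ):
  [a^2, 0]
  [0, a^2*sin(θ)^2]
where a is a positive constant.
Non-zero Christoffel symbols (Γ^k_{ij} = Γ^k_{ji}):
Γ^θ_{φ φ} = -sin(2*θ)/2
Γ^φ_{θ φ} = 1/tan(θ)
Ricci tensor (R_{ij} = R^k_{ikj}): R_{θθ} = 1, R_{θφ} = 0, R_{φφ} = sin(θ)^2
Inverse metric: g^{θθ} = 1/a^2, g^{φφ} = 1/(a^2*sin(θ)^2)
R = g^{ij} R_{ij} = (1/a^2)(1) + (1/(a^2*sin(θ)^2))(sin(θ)^2) = 2/a^2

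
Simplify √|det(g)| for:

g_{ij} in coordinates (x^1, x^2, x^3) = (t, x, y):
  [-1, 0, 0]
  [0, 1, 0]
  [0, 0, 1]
det(g) = -1
√|det(g)| = 1
Volume element: dV = 1 dt dx dy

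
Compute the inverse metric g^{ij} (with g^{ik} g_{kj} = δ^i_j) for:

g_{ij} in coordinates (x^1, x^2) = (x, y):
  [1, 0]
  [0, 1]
The metric is diagonal, so g^{ij} is diagonal with entries 1/g_{ii}: diag(1, 1).
g^{ij}:
  [1, 0]
  [0, 1]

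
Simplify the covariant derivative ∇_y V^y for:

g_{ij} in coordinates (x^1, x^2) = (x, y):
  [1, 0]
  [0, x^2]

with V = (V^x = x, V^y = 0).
Non-zero Christoffel symbols:
Γ^x_{y y} = -x
Γ^y_{x y} = 1/x
∇_y V^y = ∂_y V^y + Γ^y_{y j} V^j
  = (0) + (1/x)(x) + (0)(0)
  = 1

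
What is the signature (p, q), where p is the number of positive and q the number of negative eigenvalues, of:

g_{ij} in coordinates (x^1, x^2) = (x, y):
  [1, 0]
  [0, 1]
The metric is diagonal, so its eigenvalues are the diagonal entries: 1, 1 (at a generic point, where coordinate-dependent entries are positive).
2 positive, 0 negative.
(2, 0) - Riemannian (positive definite)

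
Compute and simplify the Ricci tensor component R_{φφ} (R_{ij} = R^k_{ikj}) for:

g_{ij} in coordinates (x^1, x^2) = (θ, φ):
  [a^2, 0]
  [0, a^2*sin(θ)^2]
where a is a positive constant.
Non-zero Christoffel symbols (Γ^k_{ij} = Γ^k_{ji}):
Γ^θ_{φ φ} = -sin(2*θ)/2
Γ^φ_{θ φ} = 1/tan(θ)
R^θ_{φ θ φ} = ∂_θ Γ^θ_{φ φ} - ∂_φ Γ^θ_{φ θ} + Γ^θ_{θ m} Γ^m_{φ φ} - Γ^θ_{φ m} Γ^m_{φ θ}
  = (-cos(2*θ)) - (0) + (0) - (-cos(θ)^2) = sin(θ)^2
R^φ_{φ φ φ} = 0 (a repeated index in an antisymmetric pair)
R_{φφ} = R^θ_{φ θ φ} + R^φ_{φ φ φ} = (sin(θ)^2) + (0) = sin(θ)^2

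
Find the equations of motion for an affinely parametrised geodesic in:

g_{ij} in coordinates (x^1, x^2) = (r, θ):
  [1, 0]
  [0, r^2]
Geodesic equation: d^2x^k/dλ^2 + Γ^k_{ij} (dx^i/dλ)(dx^j/dλ) = 0.
Non-zero Christoffel symbols:
Γ^r_{θ θ} = -r
Γ^θ_{r θ} = 1/r
Substituting (the symmetric pair Γ^k_{ij}, Γ^k_{ji} combines into a factor 2):
d^2r/dλ^2 - r (dθ/dλ)^2 = 0
d^2θ/dλ^2 + (2/r) (dr/dλ)(dθ/dλ) = 0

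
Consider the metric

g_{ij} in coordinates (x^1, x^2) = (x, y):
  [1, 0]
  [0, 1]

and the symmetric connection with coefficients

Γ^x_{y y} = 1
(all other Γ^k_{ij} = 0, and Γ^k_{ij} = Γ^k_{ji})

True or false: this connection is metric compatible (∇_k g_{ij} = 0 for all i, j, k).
Using ∇_k g_{ij} = ∂_k g_{ij} - Γ^m_{ki} g_{mj} - Γ^m_{kj} g_{im}:
∇_y g_{xy} = (0) - (0) - (1) = -1 ≠ 0
So the connection is not metric compatible (it is not the Levi-Civita connection).
False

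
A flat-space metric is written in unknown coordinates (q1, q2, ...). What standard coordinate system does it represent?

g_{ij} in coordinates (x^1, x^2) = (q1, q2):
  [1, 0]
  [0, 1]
All components are constant and the metric is the identity, i.e. orthonormal rectilinear coordinates.
Cartesian (2D) coordinates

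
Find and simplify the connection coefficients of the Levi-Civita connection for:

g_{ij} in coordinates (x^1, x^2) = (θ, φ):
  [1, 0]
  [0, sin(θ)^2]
Using Γ^k_{ij} = (1/2) g^{km} (∂_i g_{mj} + ∂_j g_{mi} - ∂_m g_{ij}); the metric is diagonal, so only the m = k term contributes.
Non-zero symbols (using the symmetry Γ^k_{ij} = Γ^k_{ji}):
Γ^θ_{φ φ} = (1/2) g^{θθ} (∂_φ g_{θφ} + ∂_φ g_{θφ} - ∂_θ g_{φφ}) = (1/2)(1)((0) + (0) - (sin(2*θ))) = -sin(2*θ)/2
Γ^φ_{θ φ} = (1/2) g^{φφ} (∂_θ g_{φφ} + ∂_φ g_{φθ} - ∂_φ g_{θφ}) = (1/2)(1/sin(θ)^2)((sin(2*θ)) + (0) - (0)) = 1/tan(θ)
All other Christoffel symbols are zero.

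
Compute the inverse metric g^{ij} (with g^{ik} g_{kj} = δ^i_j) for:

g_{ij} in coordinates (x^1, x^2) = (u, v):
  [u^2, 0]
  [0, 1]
The metric is diagonal, so g^{ij} is diagonal with entries 1/g_{ii}: diag(1/(u^2), 1).
g^{ij}:
  [1/u^2, 0]
  [0, 1]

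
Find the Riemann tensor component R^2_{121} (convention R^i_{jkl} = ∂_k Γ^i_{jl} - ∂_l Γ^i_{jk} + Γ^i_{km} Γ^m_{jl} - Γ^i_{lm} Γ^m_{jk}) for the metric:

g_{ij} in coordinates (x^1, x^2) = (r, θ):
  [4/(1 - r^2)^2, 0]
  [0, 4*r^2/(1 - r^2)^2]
Non-zero Christoffel symbols (Γ^k_{ij} = Γ^k_{ji}):
Γ^r_{r r} = 2*r/(1 - r^2)
Γ^r_{θ θ} = (r^3 + r)/(r^2 - 1)
Γ^θ_{r θ} = (-r^2 - 1)/(r^3 - r)
R^θ_{r θ r} = ∂_θ Γ^θ_{r r} - ∂_r Γ^θ_{r θ} + Γ^θ_{θ m} Γ^m_{r r} - Γ^θ_{r m} Γ^m_{r θ}
  = (0) - ((r^4 + 4*r^2 - 1)/(r^3 - r)^2) + (2*(r^2 + 1)/(r^2 - 1)^2) - ((r^2 + 1)^2/(r^3 - r)^2) = -4/(r^2 - 1)^2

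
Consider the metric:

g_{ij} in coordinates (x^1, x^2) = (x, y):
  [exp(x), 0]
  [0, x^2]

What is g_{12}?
With x^1 = x, x^2 = y, g_{12} = g_{xy} is the row-1, column-2 entry of the matrix.
g_{12} = 0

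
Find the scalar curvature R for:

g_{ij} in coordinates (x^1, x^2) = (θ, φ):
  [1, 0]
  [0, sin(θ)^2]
Non-zero Christoffel symbols (Γ^k_{ij} = Γ^k_{ji}):
Γ^θ_{φ φ} = -sin(2*θ)/2
Γ^φ_{θ φ} = 1/tan(θ)
Ricci tensor (R_{ij} = R^k_{ikj}): R_{θθ} = 1, R_{θφ} = 0, R_{φφ} = sin(θ)^2
Inverse metric: g^{θθ} = 1, g^{φφ} = 1/sin(θ)^2
R = g^{ij} R_{ij} = (1)(1) + (1/sin(θ)^2)(sin(θ)^2) = 2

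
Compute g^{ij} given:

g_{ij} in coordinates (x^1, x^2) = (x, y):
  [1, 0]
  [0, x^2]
The metric is diagonal, so g^{ij} is diagonal with entries 1/g_{ii}: diag(1, 1/(x^2)).
g^{ij}:
  [1, 0]
  [0, 1/x^2]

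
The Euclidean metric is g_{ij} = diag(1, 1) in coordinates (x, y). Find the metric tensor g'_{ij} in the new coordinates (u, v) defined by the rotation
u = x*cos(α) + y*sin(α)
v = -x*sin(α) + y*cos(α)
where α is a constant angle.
Invert the transformation: x = u*cos(α) - v*sin(α), y = u*sin(α) + v*cos(α)
g'_{ij} = (∂x^k/∂x'^i)(∂x^l/∂x'^j) g_{kl}; with g_{kl} = δ_{kl} this is Σ_k (∂x^k/∂x'^i)(∂x^k/∂x'^j).
Jacobian: ∂x/∂u = cos(α), ∂x/∂v = -sin(α), ∂y/∂u = sin(α), ∂y/∂v = cos(α)
g'_{uu} = (cos(α))(cos(α)) + (sin(α))(sin(α)) = 1
g'_{uv} = (cos(α))(-sin(α)) + (sin(α))(cos(α)) = 0
g'_{vv} = (-sin(α))(-sin(α)) + (cos(α))(cos(α)) = 1
g'_{ij} = diag(1, 1)
The Euclidean metric is invariant under rotations.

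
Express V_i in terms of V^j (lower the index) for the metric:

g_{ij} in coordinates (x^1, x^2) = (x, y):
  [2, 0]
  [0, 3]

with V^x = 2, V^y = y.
V_i = g_{ij} V^j:
V_x = (2)(2) + (0)(y) = 4
V_y = (0)(2) + (3)(y) = 3*y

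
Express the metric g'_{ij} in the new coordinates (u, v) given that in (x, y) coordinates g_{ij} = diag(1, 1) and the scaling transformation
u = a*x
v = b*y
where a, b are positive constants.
Invert the transformation: x = u/a, y = v/b
g'_{ij} = (∂x^k/∂x'^i)(∂x^l/∂x'^j) g_{kl}; with g_{kl} = δ_{kl} this is Σ_k (∂x^k/∂x'^i)(∂x^k/∂x'^j).
Jacobian: ∂x/∂u = 1/a, ∂x/∂v = 0, ∂y/∂u = 0, ∂y/∂v = 1/b
g'_{uu} = (1/a)(1/a) + (0)(0) = 1/a^2
g'_{uv} = (1/a)(0) + (0)(1/b) = 0
g'_{vv} = (0)(0) + (1/b)(1/b) = 1/b^2
g'_{ij} = diag(1/a^2, 1/b^2)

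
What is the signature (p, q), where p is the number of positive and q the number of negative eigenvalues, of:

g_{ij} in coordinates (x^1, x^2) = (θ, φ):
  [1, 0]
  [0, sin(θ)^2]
The metric is diagonal, so its eigenvalues are the diagonal entries: 1, sin(θ)^2 (at a generic point, where coordinate-dependent entries are positive).
2 positive, 0 negative.
(2, 0) - Riemannian (positive definite)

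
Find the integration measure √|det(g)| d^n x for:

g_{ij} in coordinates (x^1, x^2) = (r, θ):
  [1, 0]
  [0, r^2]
det(g) = r^2
√|det(g)| = r
Volume element: dV = r dr dθ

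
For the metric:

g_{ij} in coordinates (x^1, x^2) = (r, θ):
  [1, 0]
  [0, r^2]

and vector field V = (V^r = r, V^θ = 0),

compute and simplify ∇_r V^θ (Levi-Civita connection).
Non-zero Christoffel symbols:
Γ^r_{θ θ} = -r
Γ^θ_{r θ} = 1/r
∇_r V^θ = ∂_r V^θ + Γ^θ_{r j} V^j
  = (0) + (0)(r) + (1/r)(0)
  = 0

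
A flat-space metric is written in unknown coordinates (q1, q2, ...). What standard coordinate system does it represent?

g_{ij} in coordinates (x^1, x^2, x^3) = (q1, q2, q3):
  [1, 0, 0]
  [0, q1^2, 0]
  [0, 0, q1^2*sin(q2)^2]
The line element ds^2 = dq1^2 + q1^2 dq2^2 + q1^2 sin(q2)^2 dq3^2 is dr^2 + r^2 dθ^2 + r^2 sin(θ)^2 dφ^2 with q1 = r, q2 = θ, q3 = φ.
spherical coordinates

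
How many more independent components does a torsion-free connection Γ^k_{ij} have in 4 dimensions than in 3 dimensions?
Independent components in n dimensions: n × n(n+1)/2 = n^2(n+1)/2.
4D: 4 × 10 = 40
3D: 3 × 6 = 18
Difference = 40 - 18 = 22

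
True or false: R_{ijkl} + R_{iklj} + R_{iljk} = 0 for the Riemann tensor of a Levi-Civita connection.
This is the first (algebraic) Bianchi identity.
True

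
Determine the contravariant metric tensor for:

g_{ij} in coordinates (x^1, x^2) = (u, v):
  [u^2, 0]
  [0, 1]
The metric is diagonal, so g^{ij} is diagonal with entries 1/g_{ii}: diag(1/(u^2), 1).
g^{ij}:
  [1/u^2, 0]
  [0, 1]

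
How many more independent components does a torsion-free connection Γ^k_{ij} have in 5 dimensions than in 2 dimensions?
Independent components in n dimensions: n × n(n+1)/2 = n^2(n+1)/2.
5D: 5 × 15 = 75
2D: 2 × 3 = 6
Difference = 75 - 6 = 69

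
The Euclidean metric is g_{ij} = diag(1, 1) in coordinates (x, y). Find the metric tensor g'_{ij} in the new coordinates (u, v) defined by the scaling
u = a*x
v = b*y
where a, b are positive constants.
Invert the transformation: x = u/a, y = v/b
g'_{ij} = (∂x^k/∂x'^i)(∂x^l/∂x'^j) g_{kl}; with g_{kl} = δ_{kl} this is Σ_k (∂x^k/∂x'^i)(∂x^k/∂x'^j).
Jacobian: ∂x/∂u = 1/a, ∂x/∂v = 0, ∂y/∂u = 0, ∂y/∂v = 1/b
g'_{uu} = (1/a)(1/a) + (0)(0) = 1/a^2
g'_{uv} = (1/a)(0) + (0)(1/b) = 0
g'_{vv} = (0)(0) + (1/b)(1/b) = 1/b^2
g'_{ij} = diag(1/a^2, 1/b^2)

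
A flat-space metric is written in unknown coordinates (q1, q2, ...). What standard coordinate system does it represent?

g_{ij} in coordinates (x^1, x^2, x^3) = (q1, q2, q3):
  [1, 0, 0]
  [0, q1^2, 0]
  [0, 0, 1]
The line element ds^2 = dq1^2 + q1^2 dq2^2 + dq3^2 is dr^2 + r^2 dθ^2 + dz^2 with q1 = r, q2 = θ, q3 = z.
cylindrical coordinates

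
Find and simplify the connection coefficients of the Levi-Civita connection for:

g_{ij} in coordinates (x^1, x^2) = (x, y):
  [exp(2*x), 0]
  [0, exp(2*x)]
Using Γ^k_{ij} = (1/2) g^{km} (∂_i g_{mj} + ∂_j g_{mi} - ∂_m g_{ij}); the metric is diagonal, so only the m = k term contributes.
Non-zero symbols (using the symmetry Γ^k_{ij} = Γ^k_{ji}):
Γ^x_{x x} = (1/2) g^{xx} (∂_x g_{xx} + ∂_x g_{xx} - ∂_x g_{xx}) = (1/2)(exp(-2*x))((2*exp(2*x)) + (2*exp(2*x)) - (2*exp(2*x))) = 1
Γ^x_{y y} = (1/2) g^{xx} (∂_y g_{xy} + ∂_y g_{xy} - ∂_x g_{yy}) = (1/2)(exp(-2*x))((0) + (0) - (2*exp(2*x))) = -1
Γ^y_{x y} = (1/2) g^{yy} (∂_x g_{yy} + ∂_y g_{yx} - ∂_y g_{xy}) = (1/2)(exp(-2*x))((2*exp(2*x)) + (0) - (0)) = 1
All other Christoffel symbols are zero.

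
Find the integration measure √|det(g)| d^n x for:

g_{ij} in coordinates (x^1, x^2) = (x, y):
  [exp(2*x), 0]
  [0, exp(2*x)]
det(g) = exp(4*x)
√|det(g)| = exp(2*x)
Volume element: dV = exp(2*x) dx dy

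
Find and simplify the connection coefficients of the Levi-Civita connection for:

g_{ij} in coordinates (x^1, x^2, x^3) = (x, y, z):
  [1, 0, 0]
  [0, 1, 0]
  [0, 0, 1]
Using Γ^k_{ij} = (1/2) g^{km} (∂_i g_{mj} + ∂_j g_{mi} - ∂_m g_{ij}); the metric is diagonal, so only the m = k term contributes.
Every metric component is constant, so all ∂_m g_{ij} = 0 and every Christoffel symbol vanishes.
All Christoffel symbols are zero.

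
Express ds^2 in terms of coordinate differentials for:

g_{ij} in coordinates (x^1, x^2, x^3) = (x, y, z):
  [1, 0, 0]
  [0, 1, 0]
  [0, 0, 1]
ds^2 = g_{ij} dx^i dx^j; only the non-zero components contribute.
ds^2 = dx^2 + dy^2 + dz^2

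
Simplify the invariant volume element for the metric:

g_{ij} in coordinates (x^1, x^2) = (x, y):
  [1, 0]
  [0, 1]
det(g) = 1
√|det(g)| = 1
Volume element: dV = 1 dx dy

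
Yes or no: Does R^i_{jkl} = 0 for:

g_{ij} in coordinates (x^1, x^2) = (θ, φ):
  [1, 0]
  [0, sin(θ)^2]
Non-zero Christoffel symbols:
Γ^θ_{φ φ} = -sin(2*θ)/2
Γ^φ_{θ φ} = 1/tan(θ)
Ricci tensor: R_{θθ} = 1, R_{θφ} = 0, R_{φφ} = sin(θ)^2
The Ricci tensor is non-zero, so the Riemann tensor is non-zero: not flat.
No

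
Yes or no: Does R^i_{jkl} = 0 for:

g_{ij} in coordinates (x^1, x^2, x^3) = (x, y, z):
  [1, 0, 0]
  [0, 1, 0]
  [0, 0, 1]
All metric components are constant, so every Christoffel symbol vanishes and R^i_{jkl} = 0.
Yes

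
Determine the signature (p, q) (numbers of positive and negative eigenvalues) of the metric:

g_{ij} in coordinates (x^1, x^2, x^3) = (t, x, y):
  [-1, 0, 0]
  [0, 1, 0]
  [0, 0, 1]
The metric is diagonal, so its eigenvalues are the diagonal entries: -1, 1, 1 (at a generic point, where coordinate-dependent entries are positive).
2 positive, 1 negative.
(2, 1) - Lorentzian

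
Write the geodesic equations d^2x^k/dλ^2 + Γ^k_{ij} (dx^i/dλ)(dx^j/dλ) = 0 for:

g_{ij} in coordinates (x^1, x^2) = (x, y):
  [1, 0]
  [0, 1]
Geodesic equation: d^2x^k/dλ^2 + Γ^k_{ij} (dx^i/dλ)(dx^j/dλ) = 0.
All Christoffel symbols vanish, so the geodesics are straight lines:
d^2x/dλ^2 = 0
d^2y/dλ^2 = 0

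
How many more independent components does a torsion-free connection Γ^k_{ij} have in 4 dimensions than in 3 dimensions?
Independent components in n dimensions: n × n(n+1)/2 = n^2(n+1)/2.
4D: 4 × 10 = 40
3D: 3 × 6 = 18
Difference = 40 - 18 = 22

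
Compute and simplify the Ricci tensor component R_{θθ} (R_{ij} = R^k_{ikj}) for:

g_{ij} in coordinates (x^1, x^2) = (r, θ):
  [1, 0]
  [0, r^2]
Non-zero Christoffel symbols (Γ^k_{ij} = Γ^k_{ji}):
Γ^r_{θ θ} = -r
Γ^θ_{r θ} = 1/r
R^r_{θ r θ} = ∂_r Γ^r_{θ θ} - ∂_θ Γ^r_{θ r} + Γ^r_{r m} Γ^m_{θ θ} - Γ^r_{θ m} Γ^m_{θ r}
  = (-1) - (0) + (0) - (-1) = 0
R^θ_{θ θ θ} = 0 (a repeated index in an antisymmetric pair)
R_{θθ} = R^r_{θ r θ} + R^θ_{θ θ θ} = (0) + (0) = 0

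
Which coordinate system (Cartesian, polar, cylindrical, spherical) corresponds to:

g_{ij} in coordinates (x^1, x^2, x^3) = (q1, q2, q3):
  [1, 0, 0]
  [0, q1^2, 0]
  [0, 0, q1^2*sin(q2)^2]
The line element ds^2 = dq1^2 + q1^2 dq2^2 + q1^2 sin(q2)^2 dq3^2 is dr^2 + r^2 dθ^2 + r^2 sin(θ)^2 dφ^2 with q1 = r, q2 = θ, q3 = φ.
spherical coordinates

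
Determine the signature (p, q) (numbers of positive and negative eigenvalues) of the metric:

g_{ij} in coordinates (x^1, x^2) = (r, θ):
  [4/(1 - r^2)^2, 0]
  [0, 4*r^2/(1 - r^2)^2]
The metric is diagonal, so its eigenvalues are the diagonal entries: 4/(1 - r^2)^2, 4*r^2/(1 - r^2)^2 (at a generic point, where coordinate-dependent entries are positive).
2 positive, 0 negative.
(2, 0) - Riemannian (positive definite)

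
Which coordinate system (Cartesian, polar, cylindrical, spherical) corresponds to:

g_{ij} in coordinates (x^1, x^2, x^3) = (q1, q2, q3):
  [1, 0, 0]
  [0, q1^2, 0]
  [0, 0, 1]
The line element ds^2 = dq1^2 + q1^2 dq2^2 + dq3^2 is dr^2 + r^2 dθ^2 + dz^2 with q1 = r, q2 = θ, q3 = z.
cylindrical coordinates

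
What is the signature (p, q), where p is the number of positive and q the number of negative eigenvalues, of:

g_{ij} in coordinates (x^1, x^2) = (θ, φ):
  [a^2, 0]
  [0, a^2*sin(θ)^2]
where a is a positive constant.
The metric is diagonal, so its eigenvalues are the diagonal entries: a^2, a^2*sin(θ)^2 (at a generic point, where coordinate-dependent entries are positive).
2 positive, 0 negative.
(2, 0) - Riemannian (positive definite)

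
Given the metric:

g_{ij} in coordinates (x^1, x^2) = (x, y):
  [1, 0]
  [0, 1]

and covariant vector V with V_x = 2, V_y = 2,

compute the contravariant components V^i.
Inverse metric (diagonal): g^{xx} = 1, g^{yy} = 1
V^i = g^{ij} V_j:
V^x = (1)(2) + (0)(2) = 2
V^y = (0)(2) + (1)(2) = 2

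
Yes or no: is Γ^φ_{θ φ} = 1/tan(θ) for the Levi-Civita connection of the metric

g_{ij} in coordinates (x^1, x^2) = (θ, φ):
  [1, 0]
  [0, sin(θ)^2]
Γ^φ_{θ φ} = (1/2) g^{φφ} (∂_θ g_{φφ} + ∂_φ g_{φθ} - ∂_φ g_{θφ}) = (1/2)(1/sin(θ)^2)((sin(2*θ)) + (0) - (0)) = 1/tan(θ)
This equals the proposed value 1/tan(θ).
Yes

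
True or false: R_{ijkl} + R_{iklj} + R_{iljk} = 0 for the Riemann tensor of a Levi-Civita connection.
This is the first (algebraic) Bianchi identity.
True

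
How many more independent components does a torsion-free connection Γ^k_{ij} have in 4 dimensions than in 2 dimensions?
Independent components in n dimensions: n × n(n+1)/2 = n^2(n+1)/2.
4D: 4 × 10 = 40
2D: 2 × 3 = 6
Difference = 40 - 6 = 34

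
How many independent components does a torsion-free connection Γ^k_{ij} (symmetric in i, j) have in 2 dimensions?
Γ^k_{ij} has n choices for the upper index and n(n+1)/2 independent symmetric lower index pairs.
Total = 2 × 2×3/2 = 2 × 3 = 6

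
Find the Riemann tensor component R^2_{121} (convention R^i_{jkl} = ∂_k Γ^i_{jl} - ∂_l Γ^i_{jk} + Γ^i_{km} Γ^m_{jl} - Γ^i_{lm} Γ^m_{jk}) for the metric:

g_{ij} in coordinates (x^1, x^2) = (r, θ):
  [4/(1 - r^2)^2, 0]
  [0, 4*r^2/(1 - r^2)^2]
Non-zero Christoffel symbols (Γ^k_{ij} = Γ^k_{ji}):
Γ^r_{r r} = 2*r/(1 - r^2)
Γ^r_{θ θ} = (r^3 + r)/(r^2 - 1)
Γ^θ_{r θ} = (-r^2 - 1)/(r^3 - r)
R^θ_{r θ r} = ∂_θ Γ^θ_{r r} - ∂_r Γ^θ_{r θ} + Γ^θ_{θ m} Γ^m_{r r} - Γ^θ_{r m} Γ^m_{r θ}
  = (0) - ((r^4 + 4*r^2 - 1)/(r^3 - r)^2) + (2*(r^2 + 1)/(r^2 - 1)^2) - ((r^2 + 1)^2/(r^3 - r)^2) = -4/(r^2 - 1)^2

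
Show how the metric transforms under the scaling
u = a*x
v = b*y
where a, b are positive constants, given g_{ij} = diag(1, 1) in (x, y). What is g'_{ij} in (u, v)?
Invert the transformation: x = u/a, y = v/b
g'_{ij} = (∂x^k/∂x'^i)(∂x^l/∂x'^j) g_{kl}; with g_{kl} = δ_{kl} this is Σ_k (∂x^k/∂x'^i)(∂x^k/∂x'^j).
Jacobian: ∂x/∂u = 1/a, ∂x/∂v = 0, ∂y/∂u = 0, ∂y/∂v = 1/b
g'_{uu} = (1/a)(1/a) + (0)(0) = 1/a^2
g'_{uv} = (1/a)(0) + (0)(1/b) = 0
g'_{vv} = (0)(0) + (1/b)(1/b) = 1/b^2
g'_{ij} = diag(1/a^2, 1/b^2)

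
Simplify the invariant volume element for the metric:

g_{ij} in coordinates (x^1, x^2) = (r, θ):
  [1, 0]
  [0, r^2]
det(g) = r^2
√|det(g)| = r
Volume element: dV = r dr dθ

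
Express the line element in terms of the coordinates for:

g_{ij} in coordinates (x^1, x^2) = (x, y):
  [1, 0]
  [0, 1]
ds^2 = g_{ij} dx^i dx^j; only the non-zero components contribute.
ds^2 = dx^2 + dy^2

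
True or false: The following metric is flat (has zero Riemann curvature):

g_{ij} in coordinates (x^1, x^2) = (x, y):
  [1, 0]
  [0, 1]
All metric components are constant, so every Christoffel symbol vanishes and R^i_{jkl} = 0.
True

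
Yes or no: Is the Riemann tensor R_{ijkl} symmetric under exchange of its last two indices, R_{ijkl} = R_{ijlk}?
It is antisymmetric in the last pair: R_{ijkl} = -R_{ijlk}.
No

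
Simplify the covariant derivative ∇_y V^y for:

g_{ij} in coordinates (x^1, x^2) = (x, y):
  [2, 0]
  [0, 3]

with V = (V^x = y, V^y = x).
All Christoffel symbols are zero.
∇_y V^y = ∂_y V^y + Γ^y_{y j} V^j
  = (0) + (0)(y) + (0)(x)
  = 0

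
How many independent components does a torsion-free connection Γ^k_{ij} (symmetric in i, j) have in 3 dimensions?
Γ^k_{ij} has n choices for the upper index and n(n+1)/2 independent symmetric lower index pairs.
Total = 3 × 3×4/2 = 3 × 6 = 18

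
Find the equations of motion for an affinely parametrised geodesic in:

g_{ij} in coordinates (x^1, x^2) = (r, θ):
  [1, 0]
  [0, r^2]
Geodesic equation: d^2x^k/dλ^2 + Γ^k_{ij} (dx^i/dλ)(dx^j/dλ) = 0.
Non-zero Christoffel symbols:
Γ^r_{θ θ} = -r
Γ^θ_{r θ} = 1/r
Substituting (the symmetric pair Γ^k_{ij}, Γ^k_{ji} combines into a factor 2):
d^2r/dλ^2 - r (dθ/dλ)^2 = 0
d^2θ/dλ^2 + (2/r) (dr/dλ)(dθ/dλ) = 0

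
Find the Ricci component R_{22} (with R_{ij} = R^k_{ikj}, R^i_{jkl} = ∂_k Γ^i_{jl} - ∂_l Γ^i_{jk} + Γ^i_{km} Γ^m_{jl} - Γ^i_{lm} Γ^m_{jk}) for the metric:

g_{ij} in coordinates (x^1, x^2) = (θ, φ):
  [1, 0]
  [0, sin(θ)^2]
Non-zero Christoffel symbols (Γ^k_{ij} = Γ^k_{ji}):
Γ^θ_{φ φ} = -sin(2*θ)/2
Γ^φ_{θ φ} = 1/tan(θ)
R^θ_{φ θ φ} = ∂_θ Γ^θ_{φ φ} - ∂_φ Γ^θ_{φ θ} + Γ^θ_{θ m} Γ^m_{φ φ} - Γ^θ_{φ m} Γ^m_{φ θ}
  = (-cos(2*θ)) - (0) + (0) - (-cos(θ)^2) = sin(θ)^2
R^φ_{φ φ φ} = 0 (a repeated index in an antisymmetric pair)
R_{φφ} = R^θ_{φ θ φ} + R^φ_{φ φ φ} = (sin(θ)^2) + (0) = sin(θ)^2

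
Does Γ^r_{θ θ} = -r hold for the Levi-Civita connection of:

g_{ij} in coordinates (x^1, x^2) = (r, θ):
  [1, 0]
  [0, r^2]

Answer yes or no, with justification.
Γ^r_{θ θ} = (1/2) g^{rr} (∂_θ g_{rθ} + ∂_θ g_{rθ} - ∂_r g_{θθ}) = (1/2)(1)((0) + (0) - (2*r)) = -r
This equals the proposed value -r.
Yes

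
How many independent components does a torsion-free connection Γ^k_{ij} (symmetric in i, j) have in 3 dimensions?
Γ^k_{ij} has n choices for the upper index and n(n+1)/2 independent symmetric lower index pairs.
Total = 3 × 3×4/2 = 3 × 6 = 18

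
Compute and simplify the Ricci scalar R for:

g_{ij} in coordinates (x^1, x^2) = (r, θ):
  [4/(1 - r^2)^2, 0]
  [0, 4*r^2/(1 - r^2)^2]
Non-zero Christoffel symbols (Γ^k_{ij} = Γ^k_{ji}):
Γ^r_{r r} = 2*r/(1 - r^2)
Γ^r_{θ θ} = (r^3 + r)/(r^2 - 1)
Γ^θ_{r θ} = (-r^2 - 1)/(r^3 - r)
Ricci tensor (R_{ij} = R^k_{ikj}): R_{rr} = -4/(r^2 - 1)^2, R_{rθ} = 0, R_{θθ} = -4*r^2/(r^2 - 1)^2
Inverse metric: g^{rr} = (1 - r^2)^2/4, g^{θθ} = (1 - r^2)^2/(4*r^2)
R = g^{ij} R_{ij} = ((1 - r^2)^2/4)(-4/(r^2 - 1)^2) + ((1 - r^2)^2/(4*r^2))(-4*r^2/(r^2 - 1)^2) = -2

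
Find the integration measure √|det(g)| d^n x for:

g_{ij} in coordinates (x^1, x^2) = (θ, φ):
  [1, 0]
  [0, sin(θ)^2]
det(g) = sin(θ)^2
√|det(g)| = sin(θ) (taking 0 < θ < π so that |sin(θ)| = sin(θ))
Volume element: dV = sin(θ) dθ dφ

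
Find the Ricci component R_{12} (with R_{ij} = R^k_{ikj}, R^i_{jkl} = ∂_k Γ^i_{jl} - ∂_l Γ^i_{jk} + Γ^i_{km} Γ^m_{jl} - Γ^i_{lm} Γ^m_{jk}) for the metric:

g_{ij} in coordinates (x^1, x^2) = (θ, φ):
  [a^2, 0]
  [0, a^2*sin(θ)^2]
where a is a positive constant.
Non-zero Christoffel symbols (Γ^k_{ij} = Γ^k_{ji}):
Γ^θ_{φ φ} = -sin(2*θ)/2
Γ^φ_{θ φ} = 1/tan(θ)
R^θ_{θ θ φ} = 0 (a repeated index in an antisymmetric pair)
R^φ_{θ φ φ} = 0 (a repeated index in an antisymmetric pair)
R_{θφ} = R^θ_{θ θ φ} + R^φ_{θ φ φ} = (0) + (0) = 0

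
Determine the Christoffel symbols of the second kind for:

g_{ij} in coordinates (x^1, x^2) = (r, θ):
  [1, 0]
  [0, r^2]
Using Γ^k_{ij} = (1/2) g^{km} (∂_i g_{mj} + ∂_j g_{mi} - ∂_m g_{ij}); the metric is diagonal, so only the m = k term contributes.
Non-zero symbols (using the symmetry Γ^k_{ij} = Γ^k_{ji}):
Γ^r_{θ θ} = (1/2) g^{rr} (∂_θ g_{rθ} + ∂_θ g_{rθ} - ∂_r g_{θθ}) = (1/2)(1)((0) + (0) - (2*r)) = -r
Γ^θ_{r θ} = (1/2) g^{θθ} (∂_r g_{θθ} + ∂_θ g_{θr} - ∂_θ g_{rθ}) = (1/2)(1/r^2)((2*r) + (0) - (0)) = 1/r
All other Christoffel symbols are zero.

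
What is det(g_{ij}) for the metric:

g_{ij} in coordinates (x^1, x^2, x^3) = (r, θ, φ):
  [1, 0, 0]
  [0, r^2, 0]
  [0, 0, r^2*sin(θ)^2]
Diagonal metric: det(g) = g_{11}·g_{22}·g_{33}
= (1)·(r^2)·(r^2*sin(θ)^2)
det(g) = r^4*sin(θ)^2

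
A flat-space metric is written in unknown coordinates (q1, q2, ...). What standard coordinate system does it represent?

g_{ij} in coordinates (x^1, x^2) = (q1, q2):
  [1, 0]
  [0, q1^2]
The line element ds^2 = dq1^2 + q1^2 dq2^2 is dr^2 + r^2 dθ^2 with q1 = r, q2 = θ.
polar coordinates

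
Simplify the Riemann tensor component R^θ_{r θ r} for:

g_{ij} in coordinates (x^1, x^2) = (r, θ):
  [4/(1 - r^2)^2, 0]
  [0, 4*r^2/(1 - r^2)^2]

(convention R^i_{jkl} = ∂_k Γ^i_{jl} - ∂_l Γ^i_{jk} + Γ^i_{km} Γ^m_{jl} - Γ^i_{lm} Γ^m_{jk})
Non-zero Christoffel symbols (Γ^k_{ij} = Γ^k_{ji}):
Γ^r_{r r} = 2*r/(1 - r^2)
Γ^r_{θ θ} = (r^3 + r)/(r^2 - 1)
Γ^θ_{r θ} = (-r^2 - 1)/(r^3 - r)
R^θ_{r θ r} = ∂_θ Γ^θ_{r r} - ∂_r Γ^θ_{r θ} + Γ^θ_{θ m} Γ^m_{r r} - Γ^θ_{r m} Γ^m_{r θ}
  = (0) - ((r^4 + 4*r^2 - 1)/(r^3 - r)^2) + (2*(r^2 + 1)/(r^2 - 1)^2) - ((r^2 + 1)^2/(r^3 - r)^2) = -4/(r^2 - 1)^2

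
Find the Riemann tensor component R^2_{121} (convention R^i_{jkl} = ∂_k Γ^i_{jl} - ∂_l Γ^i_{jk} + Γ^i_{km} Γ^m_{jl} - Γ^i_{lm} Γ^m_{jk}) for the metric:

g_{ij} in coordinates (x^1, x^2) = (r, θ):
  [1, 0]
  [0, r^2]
Non-zero Christoffel symbols (Γ^k_{ij} = Γ^k_{ji}):
Γ^r_{θ θ} = -r
Γ^θ_{r θ} = 1/r
R^θ_{r θ r} = ∂_θ Γ^θ_{r r} - ∂_r Γ^θ_{r θ} + Γ^θ_{θ m} Γ^m_{r r} - Γ^θ_{r m} Γ^m_{r θ}
  = (0) - (-1/r^2) + (0) - (1/r^2) = 0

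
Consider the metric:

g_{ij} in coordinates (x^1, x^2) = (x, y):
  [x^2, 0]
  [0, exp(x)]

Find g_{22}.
With x^1 = x, x^2 = y, g_{22} = g_{yy} is the row-2, column-2 entry of the matrix.
g_{22} = exp(x)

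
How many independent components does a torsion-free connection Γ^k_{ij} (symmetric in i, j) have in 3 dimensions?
Γ^k_{ij} has n choices for the upper index and n(n+1)/2 independent symmetric lower index pairs.
Total = 3 × 3×4/2 = 3 × 6 = 18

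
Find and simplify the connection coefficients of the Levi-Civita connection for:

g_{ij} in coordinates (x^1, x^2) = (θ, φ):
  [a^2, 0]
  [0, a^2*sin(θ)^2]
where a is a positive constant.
Using Γ^k_{ij} = (1/2) g^{km} (∂_i g_{mj} + ∂_j g_{mi} - ∂_m g_{ij}); the metric is diagonal, so only the m = k term contributes.
Non-zero symbols (using the symmetry Γ^k_{ij} = Γ^k_{ji}):
Γ^θ_{φ φ} = (1/2) g^{θθ} (∂_φ g_{θφ} + ∂_φ g_{θφ} - ∂_θ g_{φφ}) = (1/2)(1/a^2)((0) + (0) - (a^2*sin(2*θ))) = -sin(2*θ)/2
Γ^φ_{θ φ} = (1/2) g^{φφ} (∂_θ g_{φφ} + ∂_φ g_{φθ} - ∂_φ g_{θφ}) = (1/2)(1/(a^2*sin(θ)^2))((a^2*sin(2*θ)) + (0) - (0)) = 1/tan(θ)
All other Christoffel symbols are zero.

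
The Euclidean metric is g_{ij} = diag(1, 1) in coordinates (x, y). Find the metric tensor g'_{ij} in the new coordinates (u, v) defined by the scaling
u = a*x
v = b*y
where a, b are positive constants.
Invert the transformation: x = u/a, y = v/b
g'_{ij} = (∂x^k/∂x'^i)(∂x^l/∂x'^j) g_{kl}; with g_{kl} = δ_{kl} this is Σ_k (∂x^k/∂x'^i)(∂x^k/∂x'^j).
Jacobian: ∂x/∂u = 1/a, ∂x/∂v = 0, ∂y/∂u = 0, ∂y/∂v = 1/b
g'_{uu} = (1/a)(1/a) + (0)(0) = 1/a^2
g'_{uv} = (1/a)(0) + (0)(1/b) = 0
g'_{vv} = (0)(0) + (1/b)(1/b) = 1/b^2
g'_{ij} = diag(1/a^2, 1/b^2)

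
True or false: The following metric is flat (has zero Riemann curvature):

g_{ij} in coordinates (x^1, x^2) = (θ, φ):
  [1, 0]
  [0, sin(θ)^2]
Non-zero Christoffel symbols:
Γ^θ_{φ φ} = -sin(2*θ)/2
Γ^φ_{θ φ} = 1/tan(θ)
Ricci tensor: R_{θθ} = 1, R_{θφ} = 0, R_{φφ} = sin(θ)^2
The Ricci tensor is non-zero, so the Riemann tensor is non-zero: not flat.
False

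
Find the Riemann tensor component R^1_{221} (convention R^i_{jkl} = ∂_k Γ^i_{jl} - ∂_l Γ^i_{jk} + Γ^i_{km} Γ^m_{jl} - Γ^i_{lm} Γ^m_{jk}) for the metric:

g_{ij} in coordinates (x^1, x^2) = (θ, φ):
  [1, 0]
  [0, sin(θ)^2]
Non-zero Christoffel symbols (Γ^k_{ij} = Γ^k_{ji}):
Γ^θ_{φ φ} = -sin(2*θ)/2
Γ^φ_{θ φ} = 1/tan(θ)
R^θ_{φ φ θ} = ∂_φ Γ^θ_{φ θ} - ∂_θ Γ^θ_{φ φ} + Γ^θ_{φ m} Γ^m_{φ θ} - Γ^θ_{θ m} Γ^m_{φ φ}
  = (0) - (-cos(2*θ)) + (-cos(θ)^2) - (0) = -sin(θ)^2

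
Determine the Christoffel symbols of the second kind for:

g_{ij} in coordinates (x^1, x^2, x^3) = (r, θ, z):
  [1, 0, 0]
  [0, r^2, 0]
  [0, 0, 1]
Using Γ^k_{ij} = (1/2) g^{km} (∂_i g_{mj} + ∂_j g_{mi} - ∂_m g_{ij}); the metric is diagonal, so only the m = k term contributes.
Non-zero symbols (using the symmetry Γ^k_{ij} = Γ^k_{ji}):
Γ^r_{θ θ} = (1/2) g^{rr} (∂_θ g_{rθ} + ∂_θ g_{rθ} - ∂_r g_{θθ}) = (1/2)(1)((0) + (0) - (2*r)) = -r
Γ^θ_{r θ} = (1/2) g^{θθ} (∂_r g_{θθ} + ∂_θ g_{θr} - ∂_θ g_{rθ}) = (1/2)(1/r^2)((2*r) + (0) - (0)) = 1/r
All other Christoffel symbols are zero.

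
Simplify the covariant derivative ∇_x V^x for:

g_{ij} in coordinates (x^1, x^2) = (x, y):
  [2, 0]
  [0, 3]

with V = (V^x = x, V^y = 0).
All Christoffel symbols are zero.
∇_x V^x = ∂_x V^x + Γ^x_{x j} V^j
  = (1) + (0)(x) + (0)(0)
  = 1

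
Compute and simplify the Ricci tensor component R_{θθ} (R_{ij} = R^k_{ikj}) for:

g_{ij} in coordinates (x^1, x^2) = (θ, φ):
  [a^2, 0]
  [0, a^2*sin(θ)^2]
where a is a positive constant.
Non-zero Christoffel symbols (Γ^k_{ij} = Γ^k_{ji}):
Γ^θ_{φ φ} = -sin(2*θ)/2
Γ^φ_{θ φ} = 1/tan(θ)
R^θ_{θ θ θ} = 0 (a repeated index in an antisymmetric pair)
R^φ_{θ φ θ} = ∂_φ Γ^φ_{θ θ} - ∂_θ Γ^φ_{θ φ} + Γ^φ_{φ m} Γ^m_{θ θ} - Γ^φ_{θ m} Γ^m_{θ φ}
  = (0) - (-1/sin(θ)^2) + (0) - (1/tan(θ)^2) = 1
R_{θθ} = R^θ_{θ θ θ} + R^φ_{θ φ θ} = (0) + (1) = 1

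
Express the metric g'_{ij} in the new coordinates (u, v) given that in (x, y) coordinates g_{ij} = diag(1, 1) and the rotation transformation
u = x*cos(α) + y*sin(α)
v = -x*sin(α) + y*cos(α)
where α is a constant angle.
Invert the transformation: x = u*cos(α) - v*sin(α), y = u*sin(α) + v*cos(α)
g'_{ij} = (∂x^k/∂x'^i)(∂x^l/∂x'^j) g_{kl}; with g_{kl} = δ_{kl} this is Σ_k (∂x^k/∂x'^i)(∂x^k/∂x'^j).
Jacobian: ∂x/∂u = cos(α), ∂x/∂v = -sin(α), ∂y/∂u = sin(α), ∂y/∂v = cos(α)
g'_{uu} = (cos(α))(cos(α)) + (sin(α))(sin(α)) = 1
g'_{uv} = (cos(α))(-sin(α)) + (sin(α))(cos(α)) = 0
g'_{vv} = (-sin(α))(-sin(α)) + (cos(α))(cos(α)) = 1
g'_{ij} = diag(1, 1)
The Euclidean metric is invariant under rotations.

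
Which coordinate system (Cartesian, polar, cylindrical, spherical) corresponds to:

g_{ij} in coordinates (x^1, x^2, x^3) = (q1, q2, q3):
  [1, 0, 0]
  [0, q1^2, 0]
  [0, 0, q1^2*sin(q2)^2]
The line element ds^2 = dq1^2 + q1^2 dq2^2 + q1^2 sin(q2)^2 dq3^2 is dr^2 + r^2 dθ^2 + r^2 sin(θ)^2 dφ^2 with q1 = r, q2 = θ, q3 = φ.
spherical coordinates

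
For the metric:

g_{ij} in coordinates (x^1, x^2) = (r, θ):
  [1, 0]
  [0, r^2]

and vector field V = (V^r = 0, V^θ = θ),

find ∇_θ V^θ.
Non-zero Christoffel symbols:
Γ^r_{θ θ} = -r
Γ^θ_{r θ} = 1/r
∇_θ V^θ = ∂_θ V^θ + Γ^θ_{θ j} V^j
  = (1) + (1/r)(0) + (0)(θ)
  = 1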